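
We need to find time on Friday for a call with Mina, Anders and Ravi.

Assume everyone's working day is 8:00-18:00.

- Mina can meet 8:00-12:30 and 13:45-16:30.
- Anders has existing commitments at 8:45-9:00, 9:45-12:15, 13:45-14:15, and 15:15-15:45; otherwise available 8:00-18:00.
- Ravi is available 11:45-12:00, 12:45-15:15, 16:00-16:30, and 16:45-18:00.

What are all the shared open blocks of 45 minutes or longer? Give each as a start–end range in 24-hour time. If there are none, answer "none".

Anders free within 08:00–18:00: 08:00–08:45, 09:00–09:45, 12:15–13:45, 14:15–15:15, 15:45–18:00.
Mina ∩ Anders: 08:00–08:45, 09:00–09:45, 12:15–12:30, 14:15–15:15, 15:45–16:30.
Mina ∩ Anders ∩ Ravi: 14:15–15:15, 16:00–16:30.
Windows ≥ 45 min: 14:15–15:15.

14:15–15:15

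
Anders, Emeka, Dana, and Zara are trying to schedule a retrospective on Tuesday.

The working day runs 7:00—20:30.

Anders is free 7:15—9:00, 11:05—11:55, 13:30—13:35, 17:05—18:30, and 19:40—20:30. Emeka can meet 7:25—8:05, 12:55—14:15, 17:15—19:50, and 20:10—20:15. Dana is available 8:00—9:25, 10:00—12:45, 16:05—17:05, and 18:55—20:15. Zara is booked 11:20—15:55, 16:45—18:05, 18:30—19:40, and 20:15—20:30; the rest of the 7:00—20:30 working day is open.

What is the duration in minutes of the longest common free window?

10 minutes

Zara free within 07:00–20:30: 07:00–11:20, 15:55–16:45, 18:05–18:30, 19:40–20:15.
Anders ∩ Emeka: 07:25–08:05, 13:30–13:35, 17:15–18:30, 19:40–19:50, 20:10–20:15.
Anders ∩ Emeka ∩ Dana: 08:00–08:05, 19:40–19:50, 20:10–20:15.
Anders ∩ Emeka ∩ Dana ∩ Zara: 08:00–08:05, 19:40–19:50, 20:10–20:15.
Common window lengths: 5, 10, 5 min; longest is 10.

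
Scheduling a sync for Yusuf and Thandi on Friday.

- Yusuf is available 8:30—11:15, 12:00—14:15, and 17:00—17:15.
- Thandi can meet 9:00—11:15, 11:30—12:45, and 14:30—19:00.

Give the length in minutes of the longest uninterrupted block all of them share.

135 minutes

Yusuf ∩ Thandi: 09:00–11:15, 12:00–12:45, 17:00–17:15.
Common window lengths: 135, 45, 15 min; longest is 135.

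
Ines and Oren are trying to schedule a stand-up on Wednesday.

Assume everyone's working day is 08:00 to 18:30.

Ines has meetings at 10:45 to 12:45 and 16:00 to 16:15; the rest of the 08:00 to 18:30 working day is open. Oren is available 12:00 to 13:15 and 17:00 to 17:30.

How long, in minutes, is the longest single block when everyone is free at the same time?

30 minutes

Ines free within 08:00–18:30: 08:00–10:45, 12:45–16:00, 16:15–18:30.
Ines ∩ Oren: 12:45–13:15, 17:00–17:30.
Common window lengths: 30, 30 min; longest is 30.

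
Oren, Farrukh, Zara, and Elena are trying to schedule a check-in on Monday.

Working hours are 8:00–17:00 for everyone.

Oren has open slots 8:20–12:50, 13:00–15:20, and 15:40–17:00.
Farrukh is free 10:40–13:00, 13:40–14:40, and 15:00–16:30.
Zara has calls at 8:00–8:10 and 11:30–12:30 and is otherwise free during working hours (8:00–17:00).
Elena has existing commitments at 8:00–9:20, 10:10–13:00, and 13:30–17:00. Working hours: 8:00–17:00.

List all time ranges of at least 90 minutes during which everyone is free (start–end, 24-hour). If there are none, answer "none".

none

Zara free within 08:00–17:00: 08:10–11:30, 12:30–17:00.
Elena free within 08:00–17:00: 09:20–10:10, 13:00–13:30.
Oren ∩ Farrukh: 10:40–12:50, 13:40–14:40, 15:00–15:20, 15:40–16:30.
Oren ∩ Farrukh ∩ Zara: 10:40–11:30, 12:30–12:50, 13:40–14:40, 15:00–15:20, 15:40–16:30.
Oren ∩ Farrukh ∩ Zara ∩ Elena: (none).
Windows ≥ 90 min: (none).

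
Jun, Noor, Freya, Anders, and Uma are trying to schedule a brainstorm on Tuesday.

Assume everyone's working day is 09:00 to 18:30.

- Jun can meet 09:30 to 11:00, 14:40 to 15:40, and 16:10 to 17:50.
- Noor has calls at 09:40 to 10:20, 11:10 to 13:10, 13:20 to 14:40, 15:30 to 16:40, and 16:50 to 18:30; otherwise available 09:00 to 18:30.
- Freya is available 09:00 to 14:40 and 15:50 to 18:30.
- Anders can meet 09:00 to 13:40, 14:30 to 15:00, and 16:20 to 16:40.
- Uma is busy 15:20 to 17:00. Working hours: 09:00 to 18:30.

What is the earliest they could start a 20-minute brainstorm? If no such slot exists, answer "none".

10:20

Noor free within 09:00–18:30: 09:00–09:40, 10:20–11:10, 13:10–13:20, 14:40–15:30, 16:40–16:50.
Uma free within 09:00–18:30: 09:00–15:20, 17:00–18:30.
Jun ∩ Noor: 09:30–09:40, 10:20–11:00, 14:40–15:30, 16:40–16:50.
Jun ∩ Noor ∩ Freya: 09:30–09:40, 10:20–11:00, 16:40–16:50.
Jun ∩ Noor ∩ Freya ∩ Anders: 09:30–09:40, 10:20–11:00.
Jun ∩ Noor ∩ Freya ∩ Anders ∩ Uma: 09:30–09:40, 10:20–11:00.
Windows ≥ 20 min: 10:20–11:00.
Earliest such window starts at 10:20.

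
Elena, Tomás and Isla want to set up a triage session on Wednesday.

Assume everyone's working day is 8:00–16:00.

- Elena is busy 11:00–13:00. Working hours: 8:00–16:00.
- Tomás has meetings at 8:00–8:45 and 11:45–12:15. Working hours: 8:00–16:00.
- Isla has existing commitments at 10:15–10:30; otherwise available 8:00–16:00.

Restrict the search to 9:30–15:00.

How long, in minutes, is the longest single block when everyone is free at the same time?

120 minutes

Elena free within 08:00–16:00: 08:00–11:00, 13:00–16:00.
Tomás free within 08:00–16:00: 08:45–11:45, 12:15–16:00.
Isla free within 08:00–16:00: 08:00–10:15, 10:30–16:00.
Elena ∩ Tomás: 08:45–11:00, 13:00–16:00.
Elena ∩ Tomás ∩ Isla: 08:45–10:15, 10:30–11:00, 13:00–16:00.
Restricted to 09:30–15:00: 09:30–10:15, 10:30–11:00, 13:00–15:00.
Common window lengths: 45, 30, 120 min; longest is 120.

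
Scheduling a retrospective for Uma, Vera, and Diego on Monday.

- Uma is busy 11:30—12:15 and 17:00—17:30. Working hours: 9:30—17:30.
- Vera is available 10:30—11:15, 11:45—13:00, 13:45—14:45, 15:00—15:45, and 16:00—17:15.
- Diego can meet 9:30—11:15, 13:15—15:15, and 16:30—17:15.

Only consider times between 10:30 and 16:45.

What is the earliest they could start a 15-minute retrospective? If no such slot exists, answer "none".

Uma free within 09:30–17:30: 09:30–11:30, 12:15–17:00.
Uma ∩ Vera: 10:30–11:15, 12:15–13:00, 13:45–14:45, 15:00–15:45, 16:00–17:00.
Uma ∩ Vera ∩ Diego: 10:30–11:15, 13:45–14:45, 15:00–15:15, 16:30–17:00.
Restricted to 10:30–16:45: 10:30–11:15, 13:45–14:45, 15:00–15:15, 16:30–16:45.
Windows ≥ 15 min: 10:30–11:15, 13:45–14:45, 15:00–15:15, 16:30–16:45.
Earliest such window starts at 10:30.

10:30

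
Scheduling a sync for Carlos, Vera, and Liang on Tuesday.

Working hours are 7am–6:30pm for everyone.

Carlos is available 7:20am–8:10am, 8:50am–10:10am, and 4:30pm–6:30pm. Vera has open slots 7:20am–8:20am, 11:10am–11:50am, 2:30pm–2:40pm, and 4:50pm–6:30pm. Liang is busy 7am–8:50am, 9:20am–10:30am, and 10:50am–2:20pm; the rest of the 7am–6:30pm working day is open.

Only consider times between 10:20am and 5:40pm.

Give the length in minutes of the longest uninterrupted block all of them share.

Liang free within 07:00–18:30: 08:50–09:20, 10:30–10:50, 14:20–18:30.
Carlos ∩ Vera: 07:20–08:10, 16:50–18:30.
Carlos ∩ Vera ∩ Liang: 16:50–18:30.
Restricted to 10:20–17:40: 16:50–17:40.
Single common window of 50 minutes.

50 minutes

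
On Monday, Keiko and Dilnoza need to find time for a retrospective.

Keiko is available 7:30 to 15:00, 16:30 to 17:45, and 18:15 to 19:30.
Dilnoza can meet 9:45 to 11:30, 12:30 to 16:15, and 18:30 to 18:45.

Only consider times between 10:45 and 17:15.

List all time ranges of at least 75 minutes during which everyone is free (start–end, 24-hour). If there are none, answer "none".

12:30–15:00

Keiko ∩ Dilnoza: 09:45–11:30, 12:30–15:00, 18:30–18:45.
Restricted to 10:45–17:15: 10:45–11:30, 12:30–15:00.
Windows ≥ 75 min: 12:30–15:00.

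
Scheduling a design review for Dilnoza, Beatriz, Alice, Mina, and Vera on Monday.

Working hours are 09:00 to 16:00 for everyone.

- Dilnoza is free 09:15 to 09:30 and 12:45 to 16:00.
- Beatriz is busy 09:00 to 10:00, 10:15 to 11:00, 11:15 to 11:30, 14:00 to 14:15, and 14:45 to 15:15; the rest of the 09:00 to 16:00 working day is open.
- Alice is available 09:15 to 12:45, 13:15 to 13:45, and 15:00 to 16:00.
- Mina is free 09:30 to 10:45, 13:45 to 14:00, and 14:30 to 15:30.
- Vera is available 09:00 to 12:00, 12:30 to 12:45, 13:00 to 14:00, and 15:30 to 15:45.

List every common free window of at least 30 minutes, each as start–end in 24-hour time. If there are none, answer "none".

none

Beatriz free within 09:00–16:00: 10:00–10:15, 11:00–11:15, 11:30–14:00, 14:15–14:45, 15:15–16:00.
Dilnoza ∩ Beatriz: 12:45–14:00, 14:15–14:45, 15:15–16:00.
Dilnoza ∩ Beatriz ∩ Alice: 13:15–13:45, 15:15–16:00.
Dilnoza ∩ Beatriz ∩ Alice ∩ Mina: 15:15–15:30.
Dilnoza ∩ Beatriz ∩ Alice ∩ Mina ∩ Vera: (none).
Windows ≥ 30 min: (none).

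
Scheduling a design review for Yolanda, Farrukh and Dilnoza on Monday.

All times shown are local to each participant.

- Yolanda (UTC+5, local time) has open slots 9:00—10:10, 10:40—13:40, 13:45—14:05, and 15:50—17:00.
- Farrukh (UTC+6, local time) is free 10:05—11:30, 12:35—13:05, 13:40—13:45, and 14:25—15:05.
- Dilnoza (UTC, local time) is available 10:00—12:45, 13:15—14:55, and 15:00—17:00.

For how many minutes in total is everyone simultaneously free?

Yolanda → UTC: 04:00–05:10, 05:40–08:40, 08:45–09:05, 10:50–12:00.
Farrukh → UTC: 04:05–05:30, 06:35–07:05, 07:40–07:45, 08:25–09:05.
Dilnoza → UTC: 10:00–12:45, 13:15–14:55, 15:00–17:00.
Yolanda ∩ Farrukh: 04:05–05:10, 06:35–07:05, 07:40–07:45, 08:25–08:40, 08:45–09:05.
Yolanda ∩ Farrukh ∩ Dilnoza: (none).
Total common minutes: 0.

0 minutes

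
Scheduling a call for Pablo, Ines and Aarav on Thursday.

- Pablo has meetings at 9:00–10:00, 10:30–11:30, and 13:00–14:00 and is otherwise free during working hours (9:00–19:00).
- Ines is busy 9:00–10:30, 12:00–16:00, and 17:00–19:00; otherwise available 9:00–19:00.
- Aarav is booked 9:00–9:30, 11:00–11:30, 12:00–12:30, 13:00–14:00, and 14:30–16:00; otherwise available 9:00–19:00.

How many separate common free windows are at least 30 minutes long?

Pablo free within 09:00–19:00: 10:00–10:30, 11:30–13:00, 14:00–19:00.
Ines free within 09:00–19:00: 10:30–12:00, 16:00–17:00.
Aarav free within 09:00–19:00: 09:30–11:00, 11:30–12:00, 12:30–13:00, 14:00–14:30, 16:00–19:00.
Pablo ∩ Ines: 11:30–12:00, 16:00–17:00.
Pablo ∩ Ines ∩ Aarav: 11:30–12:00, 16:00–17:00.
Windows ≥ 30 min: 11:30–12:00, 16:00–17:00.
That's 2 windows.

2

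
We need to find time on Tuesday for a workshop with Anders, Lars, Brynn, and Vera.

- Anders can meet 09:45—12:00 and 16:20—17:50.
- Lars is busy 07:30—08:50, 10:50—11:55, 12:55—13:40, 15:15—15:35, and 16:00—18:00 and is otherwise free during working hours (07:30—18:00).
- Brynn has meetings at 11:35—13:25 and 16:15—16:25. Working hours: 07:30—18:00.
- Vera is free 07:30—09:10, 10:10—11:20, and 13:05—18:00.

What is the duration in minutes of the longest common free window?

Lars free within 07:30–18:00: 08:50–10:50, 11:55–12:55, 13:40–15:15, 15:35–16:00.
Brynn free within 07:30–18:00: 07:30–11:35, 13:25–16:15, 16:25–18:00.
Anders ∩ Lars: 09:45–10:50, 11:55–12:00.
Anders ∩ Lars ∩ Brynn: 09:45–10:50.
Anders ∩ Lars ∩ Brynn ∩ Vera: 10:10–10:50.
Single common window of 40 minutes.

40 minutes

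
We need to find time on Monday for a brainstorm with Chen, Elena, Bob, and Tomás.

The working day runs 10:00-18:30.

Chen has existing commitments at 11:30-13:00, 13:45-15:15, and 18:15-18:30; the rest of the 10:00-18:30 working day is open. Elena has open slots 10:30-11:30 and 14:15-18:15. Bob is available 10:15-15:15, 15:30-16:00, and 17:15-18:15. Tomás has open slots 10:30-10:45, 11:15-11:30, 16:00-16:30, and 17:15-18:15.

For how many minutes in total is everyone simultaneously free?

90 minutes

Chen free within 10:00–18:30: 10:00–11:30, 13:00–13:45, 15:15–18:15.
Chen ∩ Elena: 10:30–11:30, 15:15–18:15.
Chen ∩ Elena ∩ Bob: 10:30–11:30, 15:30–16:00, 17:15–18:15.
Chen ∩ Elena ∩ Bob ∩ Tomás: 10:30–10:45, 11:15–11:30, 17:15–18:15.
Total common minutes: 15 + 15 + 60 = 90.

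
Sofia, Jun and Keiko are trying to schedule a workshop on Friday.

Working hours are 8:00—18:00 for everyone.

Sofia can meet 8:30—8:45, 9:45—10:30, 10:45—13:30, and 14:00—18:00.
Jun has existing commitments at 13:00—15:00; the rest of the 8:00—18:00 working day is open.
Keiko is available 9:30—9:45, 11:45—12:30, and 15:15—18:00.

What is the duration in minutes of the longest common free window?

165 minutes

Jun free within 08:00–18:00: 08:00–13:00, 15:00–18:00.
Sofia ∩ Jun: 08:30–08:45, 09:45–10:30, 10:45–13:00, 15:00–18:00.
Sofia ∩ Jun ∩ Keiko: 11:45–12:30, 15:15–18:00.
Common window lengths: 45, 165 min; longest is 165.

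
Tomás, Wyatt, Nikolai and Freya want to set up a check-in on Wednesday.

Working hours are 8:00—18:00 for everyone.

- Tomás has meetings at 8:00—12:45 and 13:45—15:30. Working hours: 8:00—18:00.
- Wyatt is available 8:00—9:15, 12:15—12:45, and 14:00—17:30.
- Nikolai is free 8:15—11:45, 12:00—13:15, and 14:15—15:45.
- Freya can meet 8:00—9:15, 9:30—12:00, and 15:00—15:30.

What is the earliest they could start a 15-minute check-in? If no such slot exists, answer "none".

Tomás free within 08:00–18:00: 12:45–13:45, 15:30–18:00.
Tomás ∩ Wyatt: 15:30–17:30.
Tomás ∩ Wyatt ∩ Nikolai: 15:30–15:45.
Tomás ∩ Wyatt ∩ Nikolai ∩ Freya: (none).
Windows ≥ 15 min: (none).

none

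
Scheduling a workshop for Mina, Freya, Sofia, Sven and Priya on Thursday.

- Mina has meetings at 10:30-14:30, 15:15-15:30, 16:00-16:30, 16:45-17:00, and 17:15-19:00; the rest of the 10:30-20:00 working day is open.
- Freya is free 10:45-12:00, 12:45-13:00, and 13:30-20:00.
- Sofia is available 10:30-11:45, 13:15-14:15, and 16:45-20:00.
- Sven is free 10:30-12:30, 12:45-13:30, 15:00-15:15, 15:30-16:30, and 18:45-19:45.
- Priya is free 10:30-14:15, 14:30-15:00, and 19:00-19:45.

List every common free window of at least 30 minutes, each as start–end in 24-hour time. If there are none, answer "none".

19:00–19:45

Mina free within 10:30–20:00: 14:30–15:15, 15:30–16:00, 16:30–16:45, 17:00–17:15, 19:00–20:00.
Mina ∩ Freya: 14:30–15:15, 15:30–16:00, 16:30–16:45, 17:00–17:15, 19:00–20:00.
Mina ∩ Freya ∩ Sofia: 17:00–17:15, 19:00–20:00.
Mina ∩ Freya ∩ Sofia ∩ Sven: 19:00–19:45.
Mina ∩ Freya ∩ Sofia ∩ Sven ∩ Priya: 19:00–19:45.
Windows ≥ 30 min: 19:00–19:45.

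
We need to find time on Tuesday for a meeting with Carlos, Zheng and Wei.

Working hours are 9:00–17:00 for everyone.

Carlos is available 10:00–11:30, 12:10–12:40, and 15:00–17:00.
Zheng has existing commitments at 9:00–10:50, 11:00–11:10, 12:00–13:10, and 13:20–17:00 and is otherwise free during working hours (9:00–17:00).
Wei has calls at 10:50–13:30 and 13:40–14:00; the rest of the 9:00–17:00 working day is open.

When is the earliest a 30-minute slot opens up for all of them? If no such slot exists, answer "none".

none

Zheng free within 09:00–17:00: 10:50–11:00, 11:10–12:00, 13:10–13:20.
Wei free within 09:00–17:00: 09:00–10:50, 13:30–13:40, 14:00–17:00.
Carlos ∩ Zheng: 10:50–11:00, 11:10–11:30.
Carlos ∩ Zheng ∩ Wei: (none).
Windows ≥ 30 min: (none).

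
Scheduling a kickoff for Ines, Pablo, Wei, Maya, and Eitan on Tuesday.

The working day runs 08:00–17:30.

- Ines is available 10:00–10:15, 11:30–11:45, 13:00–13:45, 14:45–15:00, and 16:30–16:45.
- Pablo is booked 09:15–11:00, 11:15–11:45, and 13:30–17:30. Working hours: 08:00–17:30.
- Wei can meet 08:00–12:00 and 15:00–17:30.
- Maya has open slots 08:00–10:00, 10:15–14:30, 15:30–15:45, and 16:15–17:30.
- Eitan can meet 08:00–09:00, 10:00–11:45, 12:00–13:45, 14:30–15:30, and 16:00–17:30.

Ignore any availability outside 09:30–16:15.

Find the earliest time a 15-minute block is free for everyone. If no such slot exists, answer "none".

none

Pablo free within 08:00–17:30: 08:00–09:15, 11:00–11:15, 11:45–13:30.
Ines ∩ Pablo: 13:00–13:30.
Ines ∩ Pablo ∩ Wei: (none).
Ines ∩ Pablo ∩ Wei ∩ Maya: (none).
Ines ∩ Pablo ∩ Wei ∩ Maya ∩ Eitan: (none).
Restricted to 09:30–16:15: (none).
Windows ≥ 15 min: (none).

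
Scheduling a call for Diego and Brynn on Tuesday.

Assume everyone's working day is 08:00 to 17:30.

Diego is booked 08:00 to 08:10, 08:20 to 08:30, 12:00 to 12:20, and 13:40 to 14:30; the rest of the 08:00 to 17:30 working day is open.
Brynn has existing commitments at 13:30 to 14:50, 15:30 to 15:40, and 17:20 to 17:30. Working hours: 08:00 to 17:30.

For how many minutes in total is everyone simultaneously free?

430 minutes

Diego free within 08:00–17:30: 08:10–08:20, 08:30–12:00, 12:20–13:40, 14:30–17:30.
Brynn free within 08:00–17:30: 08:00–13:30, 14:50–15:30, 15:40–17:20.
Diego ∩ Brynn: 08:10–08:20, 08:30–12:00, 12:20–13:30, 14:50–15:30, 15:40–17:20.
Total common minutes: 10 + 210 + 70 + 40 + 100 = 430.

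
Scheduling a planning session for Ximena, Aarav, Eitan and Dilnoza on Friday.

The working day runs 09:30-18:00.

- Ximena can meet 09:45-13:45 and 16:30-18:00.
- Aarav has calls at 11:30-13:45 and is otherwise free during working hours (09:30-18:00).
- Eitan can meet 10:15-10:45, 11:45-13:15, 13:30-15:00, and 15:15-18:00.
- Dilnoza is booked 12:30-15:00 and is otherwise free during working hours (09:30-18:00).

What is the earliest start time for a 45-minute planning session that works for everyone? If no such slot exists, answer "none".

16:30

Aarav free within 09:30–18:00: 09:30–11:30, 13:45–18:00.
Dilnoza free within 09:30–18:00: 09:30–12:30, 15:00–18:00.
Ximena ∩ Aarav: 09:45–11:30, 16:30–18:00.
Ximena ∩ Aarav ∩ Eitan: 10:15–10:45, 16:30–18:00.
Ximena ∩ Aarav ∩ Eitan ∩ Dilnoza: 10:15–10:45, 16:30–18:00.
Windows ≥ 45 min: 16:30–18:00.
Earliest such window starts at 16:30.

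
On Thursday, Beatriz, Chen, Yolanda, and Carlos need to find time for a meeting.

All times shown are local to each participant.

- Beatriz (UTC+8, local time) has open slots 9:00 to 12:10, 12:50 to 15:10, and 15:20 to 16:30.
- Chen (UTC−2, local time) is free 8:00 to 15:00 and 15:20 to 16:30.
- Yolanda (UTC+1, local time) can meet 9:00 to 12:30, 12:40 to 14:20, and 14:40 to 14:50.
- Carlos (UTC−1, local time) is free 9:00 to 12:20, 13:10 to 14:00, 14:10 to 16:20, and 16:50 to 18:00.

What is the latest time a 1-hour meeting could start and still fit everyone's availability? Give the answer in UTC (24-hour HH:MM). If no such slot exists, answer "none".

Beatriz → UTC: 01:00–04:10, 04:50–07:10, 07:20–08:30.
Chen → UTC: 10:00–17:00, 17:20–18:30.
Yolanda → UTC: 08:00–11:30, 11:40–13:20, 13:40–13:50.
Carlos → UTC: 10:00–13:20, 14:10–15:00, 15:10–17:20, 17:50–19:00.
Beatriz ∩ Chen: (none).
Beatriz ∩ Chen ∩ Yolanda: (none).
Beatriz ∩ Chen ∩ Yolanda ∩ Carlos: (none).
Windows ≥ 60 min: (none).

none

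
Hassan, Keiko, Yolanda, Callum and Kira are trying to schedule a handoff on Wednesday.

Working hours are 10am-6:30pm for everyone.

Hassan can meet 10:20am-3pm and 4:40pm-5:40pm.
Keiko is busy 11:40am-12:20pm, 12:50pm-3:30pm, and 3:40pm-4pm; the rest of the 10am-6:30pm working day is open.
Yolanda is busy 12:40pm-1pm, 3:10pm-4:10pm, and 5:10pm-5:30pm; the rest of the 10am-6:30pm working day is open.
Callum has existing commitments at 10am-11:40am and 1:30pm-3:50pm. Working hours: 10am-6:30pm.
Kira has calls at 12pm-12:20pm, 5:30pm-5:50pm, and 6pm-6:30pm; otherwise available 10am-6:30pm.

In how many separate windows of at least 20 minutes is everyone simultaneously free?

2

Keiko free within 10:00–18:30: 10:00–11:40, 12:20–12:50, 15:30–15:40, 16:00–18:30.
Yolanda free within 10:00–18:30: 10:00–12:40, 13:00–15:10, 16:10–17:10, 17:30–18:30.
Callum free within 10:00–18:30: 11:40–13:30, 15:50–18:30.
Kira free within 10:00–18:30: 10:00–12:00, 12:20–17:30, 17:50–18:00.
Hassan ∩ Keiko: 10:20–11:40, 12:20–12:50, 16:40–17:40.
Hassan ∩ Keiko ∩ Yolanda: 10:20–11:40, 12:20–12:40, 16:40–17:10, 17:30–17:40.
Hassan ∩ Keiko ∩ Yolanda ∩ Callum: 12:20–12:40, 16:40–17:10, 17:30–17:40.
Hassan ∩ Keiko ∩ Yolanda ∩ Callum ∩ Kira: 12:20–12:40, 16:40–17:10.
Windows ≥ 20 min: 12:20–12:40, 16:40–17:10.
That's 2 windows.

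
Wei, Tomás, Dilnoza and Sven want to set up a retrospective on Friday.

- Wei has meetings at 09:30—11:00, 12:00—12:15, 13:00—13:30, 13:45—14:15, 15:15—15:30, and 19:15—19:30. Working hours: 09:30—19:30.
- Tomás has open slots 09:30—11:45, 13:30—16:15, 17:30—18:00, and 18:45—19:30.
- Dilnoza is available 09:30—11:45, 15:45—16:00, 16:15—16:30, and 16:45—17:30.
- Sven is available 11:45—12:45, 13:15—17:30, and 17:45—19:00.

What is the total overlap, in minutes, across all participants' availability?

15 minutes

Wei free within 09:30–19:30: 11:00–12:00, 12:15–13:00, 13:30–13:45, 14:15–15:15, 15:30–19:15.
Wei ∩ Tomás: 11:00–11:45, 13:30–13:45, 14:15–15:15, 15:30–16:15, 17:30–18:00, 18:45–19:15.
Wei ∩ Tomás ∩ Dilnoza: 11:00–11:45, 15:45–16:00.
Wei ∩ Tomás ∩ Dilnoza ∩ Sven: 15:45–16:00.
Total common minutes: 15.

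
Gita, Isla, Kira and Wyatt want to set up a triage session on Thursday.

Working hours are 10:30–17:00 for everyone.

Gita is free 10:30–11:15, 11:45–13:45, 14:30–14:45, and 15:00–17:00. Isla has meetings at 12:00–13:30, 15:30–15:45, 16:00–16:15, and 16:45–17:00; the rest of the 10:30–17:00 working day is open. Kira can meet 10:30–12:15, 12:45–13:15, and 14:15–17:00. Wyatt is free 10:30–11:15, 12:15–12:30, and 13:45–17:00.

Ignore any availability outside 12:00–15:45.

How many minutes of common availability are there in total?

45 minutes

Isla free within 10:30–17:00: 10:30–12:00, 13:30–15:30, 15:45–16:00, 16:15–16:45.
Gita ∩ Isla: 10:30–11:15, 11:45–12:00, 13:30–13:45, 14:30–14:45, 15:00–15:30, 15:45–16:00, 16:15–16:45.
Gita ∩ Isla ∩ Kira: 10:30–11:15, 11:45–12:00, 14:30–14:45, 15:00–15:30, 15:45–16:00, 16:15–16:45.
Gita ∩ Isla ∩ Kira ∩ Wyatt: 10:30–11:15, 14:30–14:45, 15:00–15:30, 15:45–16:00, 16:15–16:45.
Restricted to 12:00–15:45: 14:30–14:45, 15:00–15:30.
Total common minutes: 15 + 30 = 45.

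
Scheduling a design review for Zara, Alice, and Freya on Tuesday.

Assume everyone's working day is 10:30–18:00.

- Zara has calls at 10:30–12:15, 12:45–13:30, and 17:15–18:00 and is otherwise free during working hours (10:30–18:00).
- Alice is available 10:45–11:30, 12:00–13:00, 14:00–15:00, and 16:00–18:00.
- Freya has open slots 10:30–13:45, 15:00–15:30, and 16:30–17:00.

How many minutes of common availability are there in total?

Zara free within 10:30–18:00: 12:15–12:45, 13:30–17:15.
Zara ∩ Alice: 12:15–12:45, 14:00–15:00, 16:00–17:15.
Zara ∩ Alice ∩ Freya: 12:15–12:45, 16:30–17:00.
Total common minutes: 30 + 30 = 60.

60 minutes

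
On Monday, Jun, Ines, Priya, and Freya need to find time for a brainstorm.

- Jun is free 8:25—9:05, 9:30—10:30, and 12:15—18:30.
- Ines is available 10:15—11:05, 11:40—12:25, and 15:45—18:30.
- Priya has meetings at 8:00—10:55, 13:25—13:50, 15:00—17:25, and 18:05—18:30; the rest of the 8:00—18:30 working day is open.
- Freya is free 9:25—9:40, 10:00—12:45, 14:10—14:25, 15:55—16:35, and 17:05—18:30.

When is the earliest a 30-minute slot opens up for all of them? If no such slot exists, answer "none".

Priya free within 08:00–18:30: 10:55–13:25, 13:50–15:00, 17:25–18:05.
Jun ∩ Ines: 10:15–10:30, 12:15–12:25, 15:45–18:30.
Jun ∩ Ines ∩ Priya: 12:15–12:25, 17:25–18:05.
Jun ∩ Ines ∩ Priya ∩ Freya: 12:15–12:25, 17:25–18:05.
Windows ≥ 30 min: 17:25–18:05.
Earliest such window starts at 17:25.

17:25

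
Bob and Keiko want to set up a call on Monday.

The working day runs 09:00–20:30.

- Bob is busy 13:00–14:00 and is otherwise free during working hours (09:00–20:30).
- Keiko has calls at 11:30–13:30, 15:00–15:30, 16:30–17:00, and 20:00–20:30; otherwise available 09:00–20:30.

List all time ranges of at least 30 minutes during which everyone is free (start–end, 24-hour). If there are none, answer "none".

09:00–11:30, 14:00–15:00, 15:30–16:30, 17:00–20:00

Bob free within 09:00–20:30: 09:00–13:00, 14:00–20:30.
Keiko free within 09:00–20:30: 09:00–11:30, 13:30–15:00, 15:30–16:30, 17:00–20:00.
Bob ∩ Keiko: 09:00–11:30, 14:00–15:00, 15:30–16:30, 17:00–20:00.
Windows ≥ 30 min: 09:00–11:30, 14:00–15:00, 15:30–16:30, 17:00–20:00.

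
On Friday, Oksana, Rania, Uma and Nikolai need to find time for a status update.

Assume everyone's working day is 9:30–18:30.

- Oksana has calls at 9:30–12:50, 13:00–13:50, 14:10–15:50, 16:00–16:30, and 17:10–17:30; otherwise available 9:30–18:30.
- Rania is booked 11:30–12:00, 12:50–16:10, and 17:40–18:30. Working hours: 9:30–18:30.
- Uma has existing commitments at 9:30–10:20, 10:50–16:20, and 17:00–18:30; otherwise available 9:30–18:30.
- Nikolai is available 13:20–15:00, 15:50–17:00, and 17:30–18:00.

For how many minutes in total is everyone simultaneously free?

Oksana free within 09:30–18:30: 12:50–13:00, 13:50–14:10, 15:50–16:00, 16:30–17:10, 17:30–18:30.
Rania free within 09:30–18:30: 09:30–11:30, 12:00–12:50, 16:10–17:40.
Uma free within 09:30–18:30: 10:20–10:50, 16:20–17:00.
Oksana ∩ Rania: 16:30–17:10, 17:30–17:40.
Oksana ∩ Rania ∩ Uma: 16:30–17:00.
Oksana ∩ Rania ∩ Uma ∩ Nikolai: 16:30–17:00.
Total common minutes: 30.

30 minutes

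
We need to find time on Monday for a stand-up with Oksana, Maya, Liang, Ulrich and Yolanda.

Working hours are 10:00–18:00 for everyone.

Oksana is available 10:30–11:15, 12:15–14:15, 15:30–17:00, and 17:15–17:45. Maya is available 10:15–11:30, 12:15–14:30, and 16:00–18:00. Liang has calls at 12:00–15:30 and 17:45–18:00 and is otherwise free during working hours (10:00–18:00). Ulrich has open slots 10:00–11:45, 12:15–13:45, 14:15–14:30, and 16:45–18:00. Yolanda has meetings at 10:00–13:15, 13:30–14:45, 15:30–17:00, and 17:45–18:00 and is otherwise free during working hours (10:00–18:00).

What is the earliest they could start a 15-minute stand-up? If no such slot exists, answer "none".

Liang free within 10:00–18:00: 10:00–12:00, 15:30–17:45.
Yolanda free within 10:00–18:00: 13:15–13:30, 14:45–15:30, 17:00–17:45.
Oksana ∩ Maya: 10:30–11:15, 12:15–14:15, 16:00–17:00, 17:15–17:45.
Oksana ∩ Maya ∩ Liang: 10:30–11:15, 16:00–17:00, 17:15–17:45.
Oksana ∩ Maya ∩ Liang ∩ Ulrich: 10:30–11:15, 16:45–17:00, 17:15–17:45.
Oksana ∩ Maya ∩ Liang ∩ Ulrich ∩ Yolanda: 17:15–17:45.
Windows ≥ 15 min: 17:15–17:45.
Earliest such window starts at 17:15.

17:15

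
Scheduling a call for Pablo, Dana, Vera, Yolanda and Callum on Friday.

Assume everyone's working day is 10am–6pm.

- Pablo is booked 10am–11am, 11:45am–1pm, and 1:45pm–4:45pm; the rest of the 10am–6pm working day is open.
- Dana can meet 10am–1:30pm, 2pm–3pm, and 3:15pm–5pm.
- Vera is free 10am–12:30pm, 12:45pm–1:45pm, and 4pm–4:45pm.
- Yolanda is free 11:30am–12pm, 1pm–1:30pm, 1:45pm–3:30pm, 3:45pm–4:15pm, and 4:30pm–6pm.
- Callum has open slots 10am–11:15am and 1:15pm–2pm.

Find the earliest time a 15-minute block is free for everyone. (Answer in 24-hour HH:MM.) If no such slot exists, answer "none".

Pablo free within 10:00–18:00: 11:00–11:45, 13:00–13:45, 16:45–18:00.
Pablo ∩ Dana: 11:00–11:45, 13:00–13:30, 16:45–17:00.
Pablo ∩ Dana ∩ Vera: 11:00–11:45, 13:00–13:30.
Pablo ∩ Dana ∩ Vera ∩ Yolanda: 11:30–11:45, 13:00–13:30.
Pablo ∩ Dana ∩ Vera ∩ Yolanda ∩ Callum: 13:15–13:30.
Windows ≥ 15 min: 13:15–13:30.
Earliest such window starts at 13:15.

13:15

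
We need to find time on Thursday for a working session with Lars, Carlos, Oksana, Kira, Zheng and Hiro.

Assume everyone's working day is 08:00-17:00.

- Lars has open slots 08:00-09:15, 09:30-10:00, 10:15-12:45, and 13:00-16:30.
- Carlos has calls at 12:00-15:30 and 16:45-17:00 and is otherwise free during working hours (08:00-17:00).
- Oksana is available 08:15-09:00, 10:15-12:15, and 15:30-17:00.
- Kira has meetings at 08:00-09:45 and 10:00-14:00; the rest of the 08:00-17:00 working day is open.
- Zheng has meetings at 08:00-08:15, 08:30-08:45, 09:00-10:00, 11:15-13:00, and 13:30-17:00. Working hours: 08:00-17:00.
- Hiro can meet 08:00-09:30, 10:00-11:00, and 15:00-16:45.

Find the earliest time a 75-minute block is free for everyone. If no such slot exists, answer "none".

none

Carlos free within 08:00–17:00: 08:00–12:00, 15:30–16:45.
Kira free within 08:00–17:00: 09:45–10:00, 14:00–17:00.
Zheng free within 08:00–17:00: 08:15–08:30, 08:45–09:00, 10:00–11:15, 13:00–13:30.
Lars ∩ Carlos: 08:00–09:15, 09:30–10:00, 10:15–12:00, 15:30–16:30.
Lars ∩ Carlos ∩ Oksana: 08:15–09:00, 10:15–12:00, 15:30–16:30.
Lars ∩ Carlos ∩ Oksana ∩ Kira: 15:30–16:30.
Lars ∩ Carlos ∩ Oksana ∩ Kira ∩ Zheng: (none).
Lars ∩ Carlos ∩ Oksana ∩ Kira ∩ Zheng ∩ Hiro: (none).
Windows ≥ 75 min: (none).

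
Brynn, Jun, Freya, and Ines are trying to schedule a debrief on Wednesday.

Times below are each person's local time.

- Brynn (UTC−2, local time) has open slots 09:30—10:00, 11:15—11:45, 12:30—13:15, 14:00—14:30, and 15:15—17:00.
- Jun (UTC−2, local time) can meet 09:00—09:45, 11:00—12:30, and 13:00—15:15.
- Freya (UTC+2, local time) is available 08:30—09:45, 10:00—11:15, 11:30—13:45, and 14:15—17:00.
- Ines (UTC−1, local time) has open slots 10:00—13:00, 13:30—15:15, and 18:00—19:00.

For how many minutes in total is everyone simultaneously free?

Brynn → UTC: 11:30–12:00, 13:15–13:45, 14:30–15:15, 16:00–16:30, 17:15–19:00.
Jun → UTC: 11:00–11:45, 13:00–14:30, 15:00–17:15.
Freya → UTC: 06:30–07:45, 08:00–09:15, 09:30–11:45, 12:15–15:00.
Ines → UTC: 11:00–14:00, 14:30–16:15, 19:00–20:00.
Brynn ∩ Jun: 11:30–11:45, 13:15–13:45, 15:00–15:15, 16:00–16:30.
Brynn ∩ Jun ∩ Freya: 11:30–11:45, 13:15–13:45.
Brynn ∩ Jun ∩ Freya ∩ Ines: 11:30–11:45, 13:15–13:45.
Total common minutes: 15 + 30 = 45.

45 minutes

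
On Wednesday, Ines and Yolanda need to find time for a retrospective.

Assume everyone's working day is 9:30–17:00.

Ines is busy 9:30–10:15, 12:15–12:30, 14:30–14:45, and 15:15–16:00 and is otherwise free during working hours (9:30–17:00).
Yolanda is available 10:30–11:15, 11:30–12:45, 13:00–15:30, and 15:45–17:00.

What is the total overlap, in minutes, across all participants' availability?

285 minutes

Ines free within 09:30–17:00: 10:15–12:15, 12:30–14:30, 14:45–15:15, 16:00–17:00.
Ines ∩ Yolanda: 10:30–11:15, 11:30–12:15, 12:30–12:45, 13:00–14:30, 14:45–15:15, 16:00–17:00.
Total common minutes: 45 + 45 + 15 + 90 + 30 + 60 = 285.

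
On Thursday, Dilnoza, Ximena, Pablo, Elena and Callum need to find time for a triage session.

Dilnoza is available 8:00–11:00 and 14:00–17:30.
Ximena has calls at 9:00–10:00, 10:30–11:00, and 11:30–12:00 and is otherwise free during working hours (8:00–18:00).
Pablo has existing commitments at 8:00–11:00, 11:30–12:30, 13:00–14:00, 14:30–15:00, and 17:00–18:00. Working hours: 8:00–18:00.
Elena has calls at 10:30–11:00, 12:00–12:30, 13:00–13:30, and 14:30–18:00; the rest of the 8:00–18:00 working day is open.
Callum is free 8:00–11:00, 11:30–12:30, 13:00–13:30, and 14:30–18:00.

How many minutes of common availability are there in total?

Ximena free within 08:00–18:00: 08:00–09:00, 10:00–10:30, 11:00–11:30, 12:00–18:00.
Pablo free within 08:00–18:00: 11:00–11:30, 12:30–13:00, 14:00–14:30, 15:00–17:00.
Elena free within 08:00–18:00: 08:00–10:30, 11:00–12:00, 12:30–13:00, 13:30–14:30.
Dilnoza ∩ Ximena: 08:00–09:00, 10:00–10:30, 14:00–17:30.
Dilnoza ∩ Ximena ∩ Pablo: 14:00–14:30, 15:00–17:00.
Dilnoza ∩ Ximena ∩ Pablo ∩ Elena: 14:00–14:30.
Dilnoza ∩ Ximena ∩ Pablo ∩ Elena ∩ Callum: (none).
Total common minutes: 0.

0 minutes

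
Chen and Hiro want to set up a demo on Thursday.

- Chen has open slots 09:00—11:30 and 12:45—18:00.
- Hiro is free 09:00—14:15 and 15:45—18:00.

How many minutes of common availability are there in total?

Chen ∩ Hiro: 09:00–11:30, 12:45–14:15, 15:45–18:00.
Total common minutes: 150 + 90 + 135 = 375.

375 minutes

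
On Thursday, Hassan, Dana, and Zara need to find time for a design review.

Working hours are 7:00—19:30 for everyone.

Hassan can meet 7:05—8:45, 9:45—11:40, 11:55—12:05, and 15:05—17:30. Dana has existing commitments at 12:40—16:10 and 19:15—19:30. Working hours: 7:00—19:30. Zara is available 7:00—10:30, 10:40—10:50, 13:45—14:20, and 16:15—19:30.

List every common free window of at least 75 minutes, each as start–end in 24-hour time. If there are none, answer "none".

Dana free within 07:00–19:30: 07:00–12:40, 16:10–19:15.
Hassan ∩ Dana: 07:05–08:45, 09:45–11:40, 11:55–12:05, 16:10–17:30.
Hassan ∩ Dana ∩ Zara: 07:05–08:45, 09:45–10:30, 10:40–10:50, 16:15–17:30.
Windows ≥ 75 min: 07:05–08:45, 16:15–17:30.

07:05–08:45, 16:15–17:30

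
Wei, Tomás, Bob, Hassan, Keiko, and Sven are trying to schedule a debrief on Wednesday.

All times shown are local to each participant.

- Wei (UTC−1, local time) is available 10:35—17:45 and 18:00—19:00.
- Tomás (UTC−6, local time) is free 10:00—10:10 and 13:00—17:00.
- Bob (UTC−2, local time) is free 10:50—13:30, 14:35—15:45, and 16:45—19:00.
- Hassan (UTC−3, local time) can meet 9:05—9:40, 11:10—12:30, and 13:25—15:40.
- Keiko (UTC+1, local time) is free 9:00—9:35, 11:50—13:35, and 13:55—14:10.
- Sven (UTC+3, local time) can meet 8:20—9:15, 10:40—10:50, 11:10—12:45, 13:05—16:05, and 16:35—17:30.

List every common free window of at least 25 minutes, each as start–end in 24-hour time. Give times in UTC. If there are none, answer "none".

none

Wei → UTC: 11:35–18:45, 19:00–20:00.
Tomás → UTC: 16:00–16:10, 19:00–23:00.
Bob → UTC: 12:50–15:30, 16:35–17:45, 18:45–21:00.
Hassan → UTC: 12:05–12:40, 14:10–15:30, 16:25–18:40.
Keiko → UTC: 08:00–08:35, 10:50–12:35, 12:55–13:10.
Sven → UTC: 05:20–06:15, 07:40–07:50, 08:10–09:45, 10:05–13:05, 13:35–14:30.
Wei ∩ Tomás: 16:00–16:10, 19:00–20:00.
Wei ∩ Tomás ∩ Bob: 19:00–20:00.
Wei ∩ Tomás ∩ Bob ∩ Hassan: (none).
Wei ∩ Tomás ∩ Bob ∩ Hassan ∩ Keiko: (none).
Wei ∩ Tomás ∩ Bob ∩ Hassan ∩ Keiko ∩ Sven: (none).
Windows ≥ 25 min: (none).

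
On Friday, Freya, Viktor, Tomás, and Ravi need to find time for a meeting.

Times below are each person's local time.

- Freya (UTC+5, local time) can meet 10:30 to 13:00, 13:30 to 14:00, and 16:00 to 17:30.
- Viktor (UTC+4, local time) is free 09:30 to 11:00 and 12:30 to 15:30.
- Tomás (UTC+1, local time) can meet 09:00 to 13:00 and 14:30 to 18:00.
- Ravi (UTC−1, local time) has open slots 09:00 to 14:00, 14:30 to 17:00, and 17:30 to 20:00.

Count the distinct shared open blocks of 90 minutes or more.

0

Freya → UTC: 05:30–08:00, 08:30–09:00, 11:00–12:30.
Viktor → UTC: 05:30–07:00, 08:30–11:30.
Tomás → UTC: 08:00–12:00, 13:30–17:00.
Ravi → UTC: 10:00–15:00, 15:30–18:00, 18:30–21:00.
Freya ∩ Viktor: 05:30–07:00, 08:30–09:00, 11:00–11:30.
Freya ∩ Viktor ∩ Tomás: 08:30–09:00, 11:00–11:30.
Freya ∩ Viktor ∩ Tomás ∩ Ravi: 11:00–11:30.
Windows ≥ 90 min: (none).
That's 0 windows.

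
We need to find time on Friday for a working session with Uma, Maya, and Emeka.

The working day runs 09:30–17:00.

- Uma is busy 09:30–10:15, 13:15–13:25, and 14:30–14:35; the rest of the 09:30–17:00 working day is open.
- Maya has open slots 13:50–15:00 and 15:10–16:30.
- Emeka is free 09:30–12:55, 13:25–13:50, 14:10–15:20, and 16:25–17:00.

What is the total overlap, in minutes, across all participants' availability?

60 minutes

Uma free within 09:30–17:00: 10:15–13:15, 13:25–14:30, 14:35–17:00.
Uma ∩ Maya: 13:50–14:30, 14:35–15:00, 15:10–16:30.
Uma ∩ Maya ∩ Emeka: 14:10–14:30, 14:35–15:00, 15:10–15:20, 16:25–16:30.
Total common minutes: 20 + 25 + 10 + 5 = 60.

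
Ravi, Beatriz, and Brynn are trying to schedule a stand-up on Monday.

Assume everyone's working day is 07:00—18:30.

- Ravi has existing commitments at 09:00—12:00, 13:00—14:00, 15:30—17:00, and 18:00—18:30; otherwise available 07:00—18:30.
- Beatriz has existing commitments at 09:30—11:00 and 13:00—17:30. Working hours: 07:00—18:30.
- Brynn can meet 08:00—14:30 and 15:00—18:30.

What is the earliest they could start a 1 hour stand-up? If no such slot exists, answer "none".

Ravi free within 07:00–18:30: 07:00–09:00, 12:00–13:00, 14:00–15:30, 17:00–18:00.
Beatriz free within 07:00–18:30: 07:00–09:30, 11:00–13:00, 17:30–18:30.
Ravi ∩ Beatriz: 07:00–09:00, 12:00–13:00, 17:30–18:00.
Ravi ∩ Beatriz ∩ Brynn: 08:00–09:00, 12:00–13:00, 17:30–18:00.
Windows ≥ 60 min: 08:00–09:00, 12:00–13:00.
Earliest such window starts at 08:00.

08:00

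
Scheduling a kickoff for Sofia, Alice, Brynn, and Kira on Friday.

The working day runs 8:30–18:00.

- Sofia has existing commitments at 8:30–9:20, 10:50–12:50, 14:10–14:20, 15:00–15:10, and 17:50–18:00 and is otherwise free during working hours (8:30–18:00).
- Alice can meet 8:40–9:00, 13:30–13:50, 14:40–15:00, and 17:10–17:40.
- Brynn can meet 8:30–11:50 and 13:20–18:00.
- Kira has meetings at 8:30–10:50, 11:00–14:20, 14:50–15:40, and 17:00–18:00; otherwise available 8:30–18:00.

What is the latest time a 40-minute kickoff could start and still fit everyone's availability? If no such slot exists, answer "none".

none

Sofia free within 08:30–18:00: 09:20–10:50, 12:50–14:10, 14:20–15:00, 15:10–17:50.
Kira free within 08:30–18:00: 10:50–11:00, 14:20–14:50, 15:40–17:00.
Sofia ∩ Alice: 13:30–13:50, 14:40–15:00, 17:10–17:40.
Sofia ∩ Alice ∩ Brynn: 13:30–13:50, 14:40–15:00, 17:10–17:40.
Sofia ∩ Alice ∩ Brynn ∩ Kira: 14:40–14:50.
Windows ≥ 40 min: (none).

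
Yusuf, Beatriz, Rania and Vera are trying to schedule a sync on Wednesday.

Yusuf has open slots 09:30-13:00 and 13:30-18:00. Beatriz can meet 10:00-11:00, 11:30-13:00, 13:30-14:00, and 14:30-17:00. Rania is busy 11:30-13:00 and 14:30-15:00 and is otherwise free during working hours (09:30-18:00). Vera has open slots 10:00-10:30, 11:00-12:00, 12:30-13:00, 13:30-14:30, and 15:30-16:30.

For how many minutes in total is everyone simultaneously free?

120 minutes

Rania free within 09:30–18:00: 09:30–11:30, 13:00–14:30, 15:00–18:00.
Yusuf ∩ Beatriz: 10:00–11:00, 11:30–13:00, 13:30–14:00, 14:30–17:00.
Yusuf ∩ Beatriz ∩ Rania: 10:00–11:00, 13:30–14:00, 15:00–17:00.
Yusuf ∩ Beatriz ∩ Rania ∩ Vera: 10:00–10:30, 13:30–14:00, 15:30–16:30.
Total common minutes: 30 + 30 + 60 = 120.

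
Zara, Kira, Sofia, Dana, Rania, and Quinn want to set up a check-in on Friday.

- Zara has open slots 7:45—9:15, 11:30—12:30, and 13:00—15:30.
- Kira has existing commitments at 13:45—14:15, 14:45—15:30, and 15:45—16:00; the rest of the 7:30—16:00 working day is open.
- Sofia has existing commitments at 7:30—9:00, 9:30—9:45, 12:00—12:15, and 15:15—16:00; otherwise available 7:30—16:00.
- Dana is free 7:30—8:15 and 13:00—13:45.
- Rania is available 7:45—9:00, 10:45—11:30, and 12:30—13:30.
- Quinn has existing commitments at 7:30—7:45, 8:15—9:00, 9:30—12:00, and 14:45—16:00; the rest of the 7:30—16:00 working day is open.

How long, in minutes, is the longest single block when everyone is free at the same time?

Kira free within 07:30–16:00: 07:30–13:45, 14:15–14:45, 15:30–15:45.
Sofia free within 07:30–16:00: 09:00–09:30, 09:45–12:00, 12:15–15:15.
Quinn free within 07:30–16:00: 07:45–08:15, 09:00–09:30, 12:00–14:45.
Zara ∩ Kira: 07:45–09:15, 11:30–12:30, 13:00–13:45, 14:15–14:45.
Zara ∩ Kira ∩ Sofia: 09:00–09:15, 11:30–12:00, 12:15–12:30, 13:00–13:45, 14:15–14:45.
Zara ∩ Kira ∩ Sofia ∩ Dana: 13:00–13:45.
Zara ∩ Kira ∩ Sofia ∩ Dana ∩ Rania: 13:00–13:30.
Zara ∩ Kira ∩ Sofia ∩ Dana ∩ Rania ∩ Quinn: 13:00–13:30.
Single common window of 30 minutes.

30 minutes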